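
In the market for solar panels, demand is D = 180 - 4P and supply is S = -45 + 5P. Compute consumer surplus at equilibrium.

Equilibrium: 180 - 4P = -45 + 5P gives P* = 25, Q* = 80.
Demand choke price (D = 0): P = 45.
CS = ½(45 − 25)(80) = 800.

Consumer surplus = 800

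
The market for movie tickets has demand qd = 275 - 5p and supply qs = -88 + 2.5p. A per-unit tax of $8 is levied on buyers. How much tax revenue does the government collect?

Pre-tax equilibrium: p* = 48.4, q* = 33.
Tax on buyers shifts demand to qd = 275 − 5(p + 8) = 235 - 5p.
235 - 5p = -88 + 2.5p gives seller price ps = 646/15; buyers pay pb = 646/15 + 8 = 766/15.
New quantity: q = 275 − 5(766/15) = 59/3.
Revenue = 8 × 59/3 = 472/3.

Tax revenue = 472/3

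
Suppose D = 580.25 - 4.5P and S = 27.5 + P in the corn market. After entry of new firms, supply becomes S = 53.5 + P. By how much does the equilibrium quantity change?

Original equilibrium: P* = 100.5, Q* = 128.
New equilibrium: 580.25 - 4.5P = 53.5 + P, so 526.75 = 5.5P and P' = 2107/22; Q' = 580.25 − 4.5(2107/22) = 1642/11.
Change in quantity: 1642/11 − 128 = 234/11.

ΔQ = 234/11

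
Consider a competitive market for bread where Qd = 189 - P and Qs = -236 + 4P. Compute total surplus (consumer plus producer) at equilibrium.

Total surplus = 6760

Equilibrium: 189 - P = -236 + 4P gives P* = 85, Q* = 104.
Demand choke price: P = 189; supply starts at P = 59.
CS = ½(189 − 85)(104) = 5408; PS = ½(85 − 59)(104) = 1352.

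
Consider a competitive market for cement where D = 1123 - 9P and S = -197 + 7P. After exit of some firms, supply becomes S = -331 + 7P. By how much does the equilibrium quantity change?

Original equilibrium: P* = 82.5, Q* = 380.5.
New equilibrium: 1123 - 9P = -331 + 7P, so 1454 = 16P and P' = 90.875; Q' = 1123 − 9(90.875) = 305.125.
Change in quantity: 305.125 − 380.5 = -75.375.

ΔQ = -75.375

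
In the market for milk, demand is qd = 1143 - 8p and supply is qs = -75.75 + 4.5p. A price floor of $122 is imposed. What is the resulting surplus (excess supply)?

Equilibrium price would be p* = 97.5, so the floor at 122 binds.
At p = 122: qd = 167, qs = 473.25.
Surplus = 473.25 − 167 = 306.25.

Surplus = 306.25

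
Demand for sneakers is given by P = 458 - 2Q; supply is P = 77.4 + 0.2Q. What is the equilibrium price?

P* = 112

Set the two price expressions equal: 458 - 2Q = 77.4 + 0.2Q.
380.6 = 2.2Q, so Q* = 173.
P* = 458 − (2)(173) = 112.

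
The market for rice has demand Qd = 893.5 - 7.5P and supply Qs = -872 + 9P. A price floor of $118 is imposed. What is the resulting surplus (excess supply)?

Equilibrium price would be P* = 107, so the floor at 118 binds.
At P = 118: Qd = 8.5, Qs = 190.
Surplus = 190 − 8.5 = 181.5.

Surplus = 181.5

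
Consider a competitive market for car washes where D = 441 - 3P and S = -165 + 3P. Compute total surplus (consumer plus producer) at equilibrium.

Total surplus = 6348

Equilibrium: 441 - 3P = -165 + 3P gives P* = 101, Q* = 138.
Demand choke price: P = 147; supply starts at P = 55.
CS = ½(147 − 101)(138) = 3174; PS = ½(101 − 55)(138) = 3174.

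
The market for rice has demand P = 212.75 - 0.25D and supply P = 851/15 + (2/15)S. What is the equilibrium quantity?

Q* = 407

Set the two price expressions equal: 212.75 - 0.25Q = 851/15 + (2/15)Q.
9361/60 = (23/60)Q, so Q* = 407.
P* = 212.75 − (0.25)(407) = 111.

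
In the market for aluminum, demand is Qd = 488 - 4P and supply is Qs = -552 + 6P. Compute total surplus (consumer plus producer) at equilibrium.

Total surplus = 1080

Equilibrium: 488 - 4P = -552 + 6P gives P* = 104, Q* = 72.
Demand choke price: P = 122; supply starts at P = 92.
CS = ½(122 − 104)(72) = 648; PS = ½(104 − 92)(72) = 432.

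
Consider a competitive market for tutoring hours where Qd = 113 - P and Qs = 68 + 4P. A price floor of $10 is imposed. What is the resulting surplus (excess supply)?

Equilibrium price would be P* = 9, so the floor at 10 binds.
At P = 10: Qd = 103, Qs = 108.
Surplus = 108 − 103 = 5.

Surplus = 5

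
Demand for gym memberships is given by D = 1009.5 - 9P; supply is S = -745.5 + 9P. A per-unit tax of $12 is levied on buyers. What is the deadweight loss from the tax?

Pre-tax equilibrium: P* = 97.5, Q* = 132.
Tax on buyers shifts demand to D = 1009.5 − 9(P + 12) = 901.5 - 9P.
901.5 - 9P = -745.5 + 9P gives seller price Ps = 91.5; buyers pay Pb = 91.5 + 12 = 103.5.
New quantity: Q = 1009.5 − 9(103.5) = 78.
DWL = ½ × 12 × (132 − 78) = 324.

Deadweight loss = 324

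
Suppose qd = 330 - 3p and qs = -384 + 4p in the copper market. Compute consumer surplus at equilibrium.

Equilibrium: 330 - 3p = -384 + 4p gives p* = 102, q* = 24.
Demand choke price (qd = 0): p = 110.
CS = ½(110 − 102)(24) = 96.

Consumer surplus = 96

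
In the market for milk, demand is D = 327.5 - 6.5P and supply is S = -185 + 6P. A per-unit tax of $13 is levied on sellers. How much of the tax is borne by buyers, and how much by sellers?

Pre-tax equilibrium: P* = 41, Q* = 61.
Tax on sellers shifts supply to S = -185 + 6(P − 13) = -263 + 6P.
327.5 - 6.5P = -263 + 6P gives buyer price Pb = 47.24; sellers receive Ps = 47.24 − 13 = 34.24.
New quantity: Q = 327.5 − 6.5(47.24) = 20.44.
Buyer burden = 47.24 − 41 = 6.24; seller burden = 41 − 34.24 = 6.76.

Buyers bear $6.24, sellers bear $6.76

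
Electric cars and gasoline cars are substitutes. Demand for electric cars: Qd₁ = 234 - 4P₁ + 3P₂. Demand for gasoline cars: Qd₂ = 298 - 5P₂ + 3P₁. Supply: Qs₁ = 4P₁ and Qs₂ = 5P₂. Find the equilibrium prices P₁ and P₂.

P₁ = 3234/71, P₂ = 3086/71

Market 1: 234 - 4P₁ + 3P₂ = 4P₁ → 8P₁ - 3P₂ = 234.
Market 2: 10P₂ - 3P₁ = 298.
Eliminating P₂: 10×(1) + 3×(2) gives 71P₁ = 3234, so P₁ = 3234/71.
Back-substitute into (2): P₂ = (298 + 3×3234/71) / 10 = 3086/71.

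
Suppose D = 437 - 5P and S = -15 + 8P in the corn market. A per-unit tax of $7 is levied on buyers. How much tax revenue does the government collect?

Tax revenue = 21987/13

Pre-tax equilibrium: P* = 452/13, Q* = 3421/13.
Tax on buyers shifts demand to D = 437 − 5(P + 7) = 402 - 5P.
402 - 5P = -15 + 8P gives seller price Ps = 417/13; buyers pay Pb = 417/13 + 7 = 508/13.
New quantity: Q = 437 − 5(508/13) = 3141/13.
Revenue = 7 × 3141/13 = 21987/13.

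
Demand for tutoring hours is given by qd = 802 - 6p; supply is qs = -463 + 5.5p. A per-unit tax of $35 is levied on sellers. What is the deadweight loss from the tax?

Pre-tax equilibrium: p* = 110, q* = 142.
Tax on sellers shifts supply to qs = -463 + 5.5(p − 35) = -655.5 + 5.5p.
802 - 6p = -655.5 + 5.5p gives buyer price pb = 2915/23; sellers receive ps = 2915/23 − 35 = 2110/23.
New quantity: q = 802 − 6(2915/23) = 956/23.
DWL = ½ × 35 × (142 − 956/23) = 40425/23.

Deadweight loss = 40425/23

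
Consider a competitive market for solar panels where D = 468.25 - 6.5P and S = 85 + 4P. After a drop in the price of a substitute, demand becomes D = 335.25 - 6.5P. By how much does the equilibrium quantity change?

Original equilibrium: P* = 36.5, Q* = 231.
New equilibrium: 335.25 - 6.5P = 85 + 4P, so 250.25 = 10.5P and P' = 143/6; Q' = 335.25 − 6.5(143/6) = 541/3.
Change in quantity: 541/3 − 231 = -152/3.

ΔQ = -152/3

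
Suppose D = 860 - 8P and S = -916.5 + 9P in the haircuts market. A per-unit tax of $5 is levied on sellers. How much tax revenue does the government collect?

Tax revenue = 240/17

Pre-tax equilibrium: P* = 104.5, Q* = 24.
Tax on sellers shifts supply to S = -916.5 + 9(P − 5) = -961.5 + 9P.
860 - 8P = -961.5 + 9P gives buyer price Pb = 3643/34; sellers receive Ps = 3643/34 − 5 = 3473/34.
New quantity: Q = 860 − 8(3643/34) = 48/17.
Revenue = 5 × 48/17 = 240/17.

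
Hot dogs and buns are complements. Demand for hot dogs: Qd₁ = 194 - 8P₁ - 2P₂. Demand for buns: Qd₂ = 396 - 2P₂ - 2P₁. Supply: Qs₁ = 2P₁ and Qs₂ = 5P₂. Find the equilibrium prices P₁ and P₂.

P₁ = 283/33, P₂ = 1786/33

Market 1: 194 - 8P₁ - 2P₂ = 2P₁ → 10P₁ + 2P₂ = 194.
Market 2: 7P₂ + 2P₁ = 396.
Eliminating P₂: 7×(1) − 2×(2) gives 66P₁ = 566, so P₁ = 283/33.
Back-substitute into (2): P₂ = (396 − 2×283/33) / 7 = 1786/33.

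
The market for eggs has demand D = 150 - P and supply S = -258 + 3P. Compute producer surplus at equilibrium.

Producer surplus = 384

Equilibrium: 150 - P = -258 + 3P gives P* = 102, Q* = 48.
Supply starts at P = 86 (where S = 0).
PS = ½(102 − 86)(48) = 384.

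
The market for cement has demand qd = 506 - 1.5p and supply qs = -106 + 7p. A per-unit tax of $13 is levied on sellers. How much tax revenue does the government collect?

Tax revenue = 84409/17

Pre-tax equilibrium: p* = 72, q* = 398.
Tax on sellers shifts supply to qs = -106 + 7(p − 13) = -197 + 7p.
506 - 1.5p = -197 + 7p gives buyer price pb = 1406/17; sellers receive ps = 1406/17 − 13 = 1185/17.
New quantity: q = 506 − 1.5(1406/17) = 6493/17.
Revenue = 13 × 6493/17 = 84409/17.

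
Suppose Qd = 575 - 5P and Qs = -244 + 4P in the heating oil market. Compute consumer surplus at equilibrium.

Equilibrium: 575 - 5P = -244 + 4P gives P* = 91, Q* = 120.
Demand choke price (Qd = 0): P = 115.
CS = ½(115 − 91)(120) = 1440.

Consumer surplus = 1440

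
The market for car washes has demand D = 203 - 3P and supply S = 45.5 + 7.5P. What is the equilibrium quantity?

Q* = 158

Set D = S: 203 - 3P = 45.5 + 7.5P.
157.5 = 10.5P, so P* = 15.
Q* = 203 − 3(15) = 158.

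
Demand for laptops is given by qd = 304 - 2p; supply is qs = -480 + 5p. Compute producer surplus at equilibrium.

Equilibrium: 304 - 2p = -480 + 5p gives p* = 112, q* = 80.
Supply starts at p = 96 (where qs = 0).
PS = ½(112 − 96)(80) = 640.

Producer surplus = 640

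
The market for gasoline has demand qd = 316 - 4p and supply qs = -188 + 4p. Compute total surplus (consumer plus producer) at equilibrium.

Equilibrium: 316 - 4p = -188 + 4p gives p* = 63, q* = 64.
Demand choke price: p = 79; supply starts at p = 47.
CS = ½(79 − 63)(64) = 512; PS = ½(63 − 47)(64) = 512.

Total surplus = 1024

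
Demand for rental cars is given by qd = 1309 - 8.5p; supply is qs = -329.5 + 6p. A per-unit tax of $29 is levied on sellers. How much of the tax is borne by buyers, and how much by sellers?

Pre-tax equilibrium: p* = 113, q* = 348.5.
Tax on sellers shifts supply to qs = -329.5 + 6(p − 29) = -503.5 + 6p.
1309 - 8.5p = -503.5 + 6p gives buyer price pb = 125; sellers receive ps = 125 − 29 = 96.
New quantity: q = 1309 − 8.5(125) = 246.5.
Buyer burden = 125 − 113 = 12; seller burden = 113 − 96 = 17.

Buyers bear $12, sellers bear $17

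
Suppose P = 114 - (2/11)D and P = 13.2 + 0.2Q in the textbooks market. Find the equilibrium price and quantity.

P* = 66, Q* = 264

Set the two price expressions equal: 114 - (2/11)Q = 13.2 + 0.2Q.
100.8 = (21/55)Q, so Q* = 264.
P* = 114 − (2/11)(264) = 66.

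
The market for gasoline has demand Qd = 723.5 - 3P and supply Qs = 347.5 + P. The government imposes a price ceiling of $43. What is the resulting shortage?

Equilibrium price would be P* = 94, so the ceiling at 43 binds.
At P = 43: Qd = 723.5 − 3(43) = 594.5, Qs = 347.5 + 1(43) = 390.5.
Shortage = 594.5 − 390.5 = 204.

Shortage = 204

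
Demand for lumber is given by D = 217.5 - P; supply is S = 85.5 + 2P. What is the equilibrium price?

Set D = S: 217.5 - P = 85.5 + 2P.
132 = 3P, so P* = 44.
Q* = 217.5 − 1(44) = 173.5.

P* = 44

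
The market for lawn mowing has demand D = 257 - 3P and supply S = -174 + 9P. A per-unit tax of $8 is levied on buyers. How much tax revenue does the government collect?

Tax revenue = 1050

Pre-tax equilibrium: P* = 431/12, Q* = 149.25.
Tax on buyers shifts demand to D = 257 − 3(P + 8) = 233 - 3P.
233 - 3P = -174 + 9P gives seller price Ps = 407/12; buyers pay Pb = 407/12 + 8 = 503/12.
New quantity: Q = 257 − 3(503/12) = 131.25.
Revenue = 8 × 131.25 = 1050.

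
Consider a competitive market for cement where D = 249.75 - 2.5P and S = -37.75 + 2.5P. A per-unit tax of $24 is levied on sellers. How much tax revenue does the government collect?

Pre-tax equilibrium: P* = 57.5, Q* = 106.
Tax on sellers shifts supply to S = -37.75 + 2.5(P − 24) = -97.75 + 2.5P.
249.75 - 2.5P = -97.75 + 2.5P gives buyer price Pb = 69.5; sellers receive Ps = 69.5 − 24 = 45.5.
New quantity: Q = 249.75 − 2.5(69.5) = 76.
Revenue = 24 × 76 = 1824.

Tax revenue = 1824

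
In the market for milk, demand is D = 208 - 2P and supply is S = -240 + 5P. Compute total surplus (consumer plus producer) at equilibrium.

Total surplus = 2240

Equilibrium: 208 - 2P = -240 + 5P gives P* = 64, Q* = 80.
Demand choke price: P = 104; supply starts at P = 48.
CS = ½(104 − 64)(80) = 1600; PS = ½(64 − 48)(80) = 640.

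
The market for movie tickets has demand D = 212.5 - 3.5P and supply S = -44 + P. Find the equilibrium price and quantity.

P* = 57, Q* = 13

Set D = S: 212.5 - 3.5P = -44 + P.
256.5 = 4.5P, so P* = 57.
Q* = 212.5 − 3.5(57) = 13.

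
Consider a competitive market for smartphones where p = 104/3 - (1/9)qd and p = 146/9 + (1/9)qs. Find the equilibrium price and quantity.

Set the two price expressions equal: 104/3 - (1/9)q = 146/9 + (1/9)q.
166/9 = (2/9)q, so q* = 83.
p* = 104/3 − (1/9)(83) = 229/9.

p* = 229/9, q* = 83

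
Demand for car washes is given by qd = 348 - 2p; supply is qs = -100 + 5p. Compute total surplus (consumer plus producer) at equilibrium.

Equilibrium: 348 - 2p = -100 + 5p gives p* = 64, q* = 220.
Demand choke price: p = 174; supply starts at p = 20.
CS = ½(174 − 64)(220) = 12100; PS = ½(64 − 20)(220) = 4840.

Total surplus = 16940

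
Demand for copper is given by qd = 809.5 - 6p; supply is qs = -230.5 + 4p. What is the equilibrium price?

p* = 104

Set qd = qs: 809.5 - 6p = -230.5 + 4p.
1040 = 10p, so p* = 104.
q* = 809.5 − 6(104) = 185.5.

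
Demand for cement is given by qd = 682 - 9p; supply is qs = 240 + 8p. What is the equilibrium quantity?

Set qd = qs: 682 - 9p = 240 + 8p.
442 = 17p, so p* = 26.
q* = 682 − 9(26) = 448.

q* = 448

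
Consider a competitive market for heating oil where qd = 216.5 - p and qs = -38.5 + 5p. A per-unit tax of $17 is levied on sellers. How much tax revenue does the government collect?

Tax revenue = 16303/6

Pre-tax equilibrium: p* = 42.5, q* = 174.
Tax on sellers shifts supply to qs = -38.5 + 5(p − 17) = -123.5 + 5p.
216.5 - p = -123.5 + 5p gives buyer price pb = 170/3; sellers receive ps = 170/3 − 17 = 119/3.
New quantity: q = 216.5 − 1(170/3) = 959/6.
Revenue = 17 × 959/6 = 16303/6.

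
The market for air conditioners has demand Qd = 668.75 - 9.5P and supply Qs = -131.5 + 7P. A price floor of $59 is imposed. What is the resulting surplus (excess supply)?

Surplus = 173.25

Equilibrium price would be P* = 48.5, so the floor at 59 binds.
At P = 59: Qd = 108.25, Qs = 281.5.
Surplus = 281.5 − 108.25 = 173.25.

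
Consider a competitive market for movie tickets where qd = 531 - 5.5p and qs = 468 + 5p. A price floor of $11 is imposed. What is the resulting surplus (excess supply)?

Surplus = 52.5

Equilibrium price would be p* = 6, so the floor at 11 binds.
At p = 11: qd = 470.5, qs = 523.
Surplus = 523 − 470.5 = 52.5.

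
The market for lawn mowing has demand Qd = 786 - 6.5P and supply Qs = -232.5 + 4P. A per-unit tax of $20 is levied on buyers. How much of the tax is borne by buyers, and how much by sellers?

Buyers bear 160/21, sellers bear 260/21

Pre-tax equilibrium: P* = 97, Q* = 155.5.
Tax on buyers shifts demand to Qd = 786 − 6.5(P + 20) = 656 - 6.5P.
656 - 6.5P = -232.5 + 4P gives seller price Ps = 1777/21; buyers pay Pb = 1777/21 + 20 = 2197/21.
New quantity: Q = 786 − 6.5(2197/21) = 4451/42.
Buyer burden = 2197/21 − 97 = 160/21; seller burden = 97 − 1777/21 = 260/21.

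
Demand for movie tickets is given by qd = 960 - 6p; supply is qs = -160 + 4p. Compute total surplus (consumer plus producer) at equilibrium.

Total surplus = 17280

Equilibrium: 960 - 6p = -160 + 4p gives p* = 112, q* = 288.
Demand choke price: p = 160; supply starts at p = 40.
CS = ½(160 − 112)(288) = 6912; PS = ½(112 − 40)(288) = 10368.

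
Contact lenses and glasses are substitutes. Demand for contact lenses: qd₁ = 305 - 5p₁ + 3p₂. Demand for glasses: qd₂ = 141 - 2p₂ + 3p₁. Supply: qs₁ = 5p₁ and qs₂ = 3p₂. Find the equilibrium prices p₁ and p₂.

Market 1: 305 - 5p₁ + 3p₂ = 5p₁ → 10p₁ - 3p₂ = 305.
Market 2: 5p₂ - 3p₁ = 141.
Eliminating p₂: 5×(1) + 3×(2) gives 41p₁ = 1948, so p₁ = 1948/41.
Back-substitute into (2): p₂ = (141 + 3×1948/41) / 5 = 2325/41.

p₁ = 1948/41, p₂ = 2325/41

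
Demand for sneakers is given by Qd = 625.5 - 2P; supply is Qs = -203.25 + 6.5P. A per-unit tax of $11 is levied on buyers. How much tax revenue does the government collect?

Pre-tax equilibrium: P* = 97.5, Q* = 430.5.
Tax on buyers shifts demand to Qd = 625.5 − 2(P + 11) = 603.5 - 2P.
603.5 - 2P = -203.25 + 6.5P gives seller price Ps = 3227/34; buyers pay Pb = 3227/34 + 11 = 3601/34.
New quantity: Q = 625.5 − 2(3601/34) = 14065/34.
Revenue = 11 × 14065/34 = 154715/34.

Tax revenue = 154715/34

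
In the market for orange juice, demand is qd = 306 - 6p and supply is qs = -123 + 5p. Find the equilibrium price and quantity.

Set qd = qs: 306 - 6p = -123 + 5p.
429 = 11p, so p* = 39.
q* = 306 − 6(39) = 72.

p* = 39, q* = 72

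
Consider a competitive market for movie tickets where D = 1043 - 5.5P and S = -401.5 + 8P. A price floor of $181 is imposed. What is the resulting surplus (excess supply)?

Equilibrium price would be P* = 107, so the floor at 181 binds.
At P = 181: D = 47.5, S = 1046.5.
Surplus = 1046.5 − 47.5 = 999.

Surplus = 999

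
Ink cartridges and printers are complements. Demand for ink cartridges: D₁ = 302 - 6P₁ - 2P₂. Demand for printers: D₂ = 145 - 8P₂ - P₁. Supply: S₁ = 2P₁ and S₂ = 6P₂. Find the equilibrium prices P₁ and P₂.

Market 1: 302 - 6P₁ - 2P₂ = 2P₁ → 8P₁ + 2P₂ = 302.
Market 2: 14P₂ + P₁ = 145.
Eliminating P₂: 14×(1) − 2×(2) gives 110P₁ = 3938, so P₁ = 35.8.
Back-substitute into (2): P₂ = (145 − 1×35.8) / 14 = 7.8.

P₁ = 35.8, P₂ = 7.8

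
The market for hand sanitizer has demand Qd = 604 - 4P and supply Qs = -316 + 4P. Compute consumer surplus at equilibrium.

Equilibrium: 604 - 4P = -316 + 4P gives P* = 115, Q* = 144.
Demand choke price (Qd = 0): P = 151.
CS = ½(151 − 115)(144) = 2592.

Consumer surplus = 2592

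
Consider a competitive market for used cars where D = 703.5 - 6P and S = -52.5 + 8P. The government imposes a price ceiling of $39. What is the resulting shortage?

Shortage = 210

Equilibrium price would be P* = 54, so the ceiling at 39 binds.
At P = 39: D = 703.5 − 6(39) = 469.5, S = -52.5 + 8(39) = 259.5.
Shortage = 469.5 − 259.5 = 210.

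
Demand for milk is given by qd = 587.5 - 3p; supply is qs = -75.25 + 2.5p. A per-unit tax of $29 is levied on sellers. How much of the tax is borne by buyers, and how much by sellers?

Pre-tax equilibrium: p* = 120.5, q* = 226.
Tax on sellers shifts supply to qs = -75.25 + 2.5(p − 29) = -147.75 + 2.5p.
587.5 - 3p = -147.75 + 2.5p gives buyer price pb = 2941/22; sellers receive ps = 2941/22 − 29 = 2303/22.
New quantity: q = 587.5 − 3(2941/22) = 2051/11.
Buyer burden = 2941/22 − 120.5 = 145/11; seller burden = 120.5 − 2303/22 = 174/11.

Buyers bear 145/11, sellers bear 174/11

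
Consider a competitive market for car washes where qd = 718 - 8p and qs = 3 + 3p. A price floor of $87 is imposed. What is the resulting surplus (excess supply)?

Equilibrium price would be p* = 65, so the floor at 87 binds.
At p = 87: qd = 22, qs = 264.
Surplus = 264 − 22 = 242.

Surplus = 242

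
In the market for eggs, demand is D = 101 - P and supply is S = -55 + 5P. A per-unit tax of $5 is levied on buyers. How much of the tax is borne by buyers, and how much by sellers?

Buyers bear 25/6, sellers bear 5/6

Pre-tax equilibrium: P* = 26, Q* = 75.
Tax on buyers shifts demand to D = 101 − 1(P + 5) = 96 - P.
96 - P = -55 + 5P gives seller price Ps = 151/6; buyers pay Pb = 151/6 + 5 = 181/6.
New quantity: Q = 101 − 1(181/6) = 425/6.
Buyer burden = 181/6 − 26 = 25/6; seller burden = 26 − 151/6 = 5/6.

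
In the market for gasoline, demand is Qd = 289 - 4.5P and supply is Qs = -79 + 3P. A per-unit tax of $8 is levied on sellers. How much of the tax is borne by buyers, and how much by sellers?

Pre-tax equilibrium: P* = 736/15, Q* = 68.2.
Tax on sellers shifts supply to Qs = -79 + 3(P − 8) = -103 + 3P.
289 - 4.5P = -103 + 3P gives buyer price Pb = 784/15; sellers receive Ps = 784/15 − 8 = 664/15.
New quantity: Q = 289 − 4.5(784/15) = 53.8.
Buyer burden = 784/15 − 736/15 = 3.2; seller burden = 736/15 − 664/15 = 4.8.

Buyers bear $3.2, sellers bear $4.8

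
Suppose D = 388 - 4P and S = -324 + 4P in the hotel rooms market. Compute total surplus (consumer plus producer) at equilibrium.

Total surplus = 256

Equilibrium: 388 - 4P = -324 + 4P gives P* = 89, Q* = 32.
Demand choke price: P = 97; supply starts at P = 81.
CS = ½(97 − 89)(32) = 128; PS = ½(89 − 81)(32) = 128.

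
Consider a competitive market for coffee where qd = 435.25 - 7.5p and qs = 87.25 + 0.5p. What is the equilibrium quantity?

Set qd = qs: 435.25 - 7.5p = 87.25 + 0.5p.
348 = 8p, so p* = 43.5.
q* = 435.25 − 7.5(43.5) = 109.

q* = 109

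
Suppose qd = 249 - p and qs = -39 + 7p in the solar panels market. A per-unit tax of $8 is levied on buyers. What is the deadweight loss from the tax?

Pre-tax equilibrium: p* = 36, q* = 213.
Tax on buyers shifts demand to qd = 249 − 1(p + 8) = 241 - p.
241 - p = -39 + 7p gives seller price ps = 35; buyers pay pb = 35 + 8 = 43.
New quantity: q = 249 − 1(43) = 206.
DWL = ½ × 8 × (213 − 206) = 28.

Deadweight loss = 28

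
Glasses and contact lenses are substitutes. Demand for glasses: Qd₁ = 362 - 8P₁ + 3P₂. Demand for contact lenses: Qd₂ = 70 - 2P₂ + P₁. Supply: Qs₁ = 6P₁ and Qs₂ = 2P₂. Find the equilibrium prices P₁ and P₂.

Market 1: 362 - 8P₁ + 3P₂ = 6P₁ → 14P₁ - 3P₂ = 362.
Market 2: 4P₂ - P₁ = 70.
Eliminating P₂: 4×(1) + 3×(2) gives 53P₁ = 1658, so P₁ = 1658/53.
Back-substitute into (2): P₂ = (70 + 1×1658/53) / 4 = 1342/53.

P₁ = 1658/53, P₂ = 1342/53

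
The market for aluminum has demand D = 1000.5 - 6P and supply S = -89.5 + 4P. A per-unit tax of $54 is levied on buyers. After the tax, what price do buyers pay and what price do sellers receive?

Pre-tax equilibrium: P* = 109, Q* = 346.5.
Tax on buyers shifts demand to D = 1000.5 − 6(P + 54) = 676.5 - 6P.
676.5 - 6P = -89.5 + 4P gives seller price Ps = 76.6; buyers pay Pb = 76.6 + 54 = 130.6.
New quantity: Q = 1000.5 − 6(130.6) = 216.9.

Buyers pay $130.6, sellers receive $76.6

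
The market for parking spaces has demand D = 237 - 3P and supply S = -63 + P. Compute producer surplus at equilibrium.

Equilibrium: 237 - 3P = -63 + P gives P* = 75, Q* = 12.
Supply starts at P = 63 (where S = 0).
PS = ½(75 − 63)(12) = 72.

Producer surplus = 72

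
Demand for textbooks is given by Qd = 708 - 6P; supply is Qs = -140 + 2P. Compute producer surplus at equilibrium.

Equilibrium: 708 - 6P = -140 + 2P gives P* = 106, Q* = 72.
Supply starts at P = 70 (where Qs = 0).
PS = ½(106 − 70)(72) = 1296.

Producer surplus = 1296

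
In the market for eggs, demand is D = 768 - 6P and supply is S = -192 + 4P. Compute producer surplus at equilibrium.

Equilibrium: 768 - 6P = -192 + 4P gives P* = 96, Q* = 192.
Supply starts at P = 48 (where S = 0).
PS = ½(96 − 48)(192) = 4608.

Producer surplus = 4608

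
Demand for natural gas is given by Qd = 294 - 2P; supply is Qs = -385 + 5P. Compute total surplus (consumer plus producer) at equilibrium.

Total surplus = 3500

Equilibrium: 294 - 2P = -385 + 5P gives P* = 97, Q* = 100.
Demand choke price: P = 147; supply starts at P = 77.
CS = ½(147 − 97)(100) = 2500; PS = ½(97 − 77)(100) = 1000.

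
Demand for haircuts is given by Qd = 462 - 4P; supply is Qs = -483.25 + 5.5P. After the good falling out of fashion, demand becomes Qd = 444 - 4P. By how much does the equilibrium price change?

ΔP = -36/19

Original equilibrium: P* = 99.5, Q* = 64.
New equilibrium: 444 - 4P = -483.25 + 5.5P, so 927.25 = 9.5P and P' = 3709/38; Q' = 444 − 4(3709/38) = 1018/19.
Change in price: 3709/38 − 99.5 = -36/19.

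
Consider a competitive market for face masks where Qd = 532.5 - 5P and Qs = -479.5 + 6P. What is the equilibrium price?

Set Qd = Qs: 532.5 - 5P = -479.5 + 6P.
1012 = 11P, so P* = 92.
Q* = 532.5 − 5(92) = 72.5.

P* = 92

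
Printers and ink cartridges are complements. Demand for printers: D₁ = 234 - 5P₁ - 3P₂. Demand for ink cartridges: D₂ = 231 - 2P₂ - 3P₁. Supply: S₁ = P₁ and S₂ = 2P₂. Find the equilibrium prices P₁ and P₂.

Market 1: 234 - 5P₁ - 3P₂ = P₁ → 6P₁ + 3P₂ = 234.
Market 2: 4P₂ + 3P₁ = 231.
Eliminating P₂: 4×(1) − 3×(2) gives 15P₁ = 243, so P₁ = 16.2.
Back-substitute into (2): P₂ = (231 − 3×16.2) / 4 = 45.6.

P₁ = 16.2, P₂ = 45.6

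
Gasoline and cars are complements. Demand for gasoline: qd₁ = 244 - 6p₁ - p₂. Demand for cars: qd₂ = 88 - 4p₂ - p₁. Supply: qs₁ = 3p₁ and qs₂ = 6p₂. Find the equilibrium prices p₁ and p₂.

p₁ = 2352/89, p₂ = 548/89

Market 1: 244 - 6p₁ - p₂ = 3p₁ → 9p₁ + p₂ = 244.
Market 2: 10p₂ + p₁ = 88.
Eliminating p₂: 10×(1) − 1×(2) gives 89p₁ = 2352, so p₁ = 2352/89.
Back-substitute into (2): p₂ = (88 − 1×2352/89) / 10 = 548/89.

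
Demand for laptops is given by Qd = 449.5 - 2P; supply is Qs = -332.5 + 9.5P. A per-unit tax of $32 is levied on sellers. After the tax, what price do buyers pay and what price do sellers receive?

Buyers pay 2172/23, sellers receive 1436/23

Pre-tax equilibrium: P* = 68, Q* = 313.5.
Tax on sellers shifts supply to Qs = -332.5 + 9.5(P − 32) = -636.5 + 9.5P.
449.5 - 2P = -636.5 + 9.5P gives buyer price Pb = 2172/23; sellers receive Ps = 2172/23 − 32 = 1436/23.
New quantity: Q = 449.5 − 2(2172/23) = 11989/46.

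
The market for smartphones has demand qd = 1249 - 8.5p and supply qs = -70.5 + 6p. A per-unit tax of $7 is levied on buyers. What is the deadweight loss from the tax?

Pre-tax equilibrium: p* = 91, q* = 475.5.
Tax on buyers shifts demand to qd = 1249 − 8.5(p + 7) = 1189.5 - 8.5p.
1189.5 - 8.5p = -70.5 + 6p gives seller price ps = 2520/29; buyers pay pb = 2520/29 + 7 = 2723/29.
New quantity: q = 1249 − 8.5(2723/29) = 26151/58.
DWL = ½ × 7 × (475.5 − 26151/58) = 2499/29.

Deadweight loss = 2499/29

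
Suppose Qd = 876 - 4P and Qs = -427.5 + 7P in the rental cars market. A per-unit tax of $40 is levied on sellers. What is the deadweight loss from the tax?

Deadweight loss = 22400/11

Pre-tax equilibrium: P* = 118.5, Q* = 402.
Tax on sellers shifts supply to Qs = -427.5 + 7(P − 40) = -707.5 + 7P.
876 - 4P = -707.5 + 7P gives buyer price Pb = 3167/22; sellers receive Ps = 3167/22 − 40 = 2287/22.
New quantity: Q = 876 − 4(3167/22) = 3302/11.
DWL = ½ × 40 × (402 − 3302/11) = 22400/11.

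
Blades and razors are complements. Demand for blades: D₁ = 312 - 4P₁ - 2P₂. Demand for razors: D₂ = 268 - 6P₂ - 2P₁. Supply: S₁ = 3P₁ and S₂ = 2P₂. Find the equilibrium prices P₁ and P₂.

P₁ = 490/13, P₂ = 313/13

Market 1: 312 - 4P₁ - 2P₂ = 3P₁ → 7P₁ + 2P₂ = 312.
Market 2: 8P₂ + 2P₁ = 268.
Eliminating P₂: 8×(1) − 2×(2) gives 52P₁ = 1960, so P₁ = 490/13.
Back-substitute into (2): P₂ = (268 − 2×490/13) / 8 = 313/13.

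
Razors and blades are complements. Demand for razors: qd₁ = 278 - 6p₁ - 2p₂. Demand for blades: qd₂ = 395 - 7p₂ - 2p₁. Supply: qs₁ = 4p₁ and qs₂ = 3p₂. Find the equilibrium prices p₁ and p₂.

Market 1: 278 - 6p₁ - 2p₂ = 4p₁ → 10p₁ + 2p₂ = 278.
Market 2: 10p₂ + 2p₁ = 395.
Eliminating p₂: 10×(1) − 2×(2) gives 96p₁ = 1990, so p₁ = 995/48.
Back-substitute into (2): p₂ = (395 − 2×995/48) / 10 = 1697/48.

p₁ = 995/48, p₂ = 1697/48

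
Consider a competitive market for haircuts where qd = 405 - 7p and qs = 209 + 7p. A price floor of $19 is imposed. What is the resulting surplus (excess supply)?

Equilibrium price would be p* = 14, so the floor at 19 binds.
At p = 19: qd = 272, qs = 342.
Surplus = 342 − 272 = 70.

Surplus = 70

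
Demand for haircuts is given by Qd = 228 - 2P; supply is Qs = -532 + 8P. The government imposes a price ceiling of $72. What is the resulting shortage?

Equilibrium price would be P* = 76, so the ceiling at 72 binds.
At P = 72: Qd = 228 − 2(72) = 84, Qs = -532 + 8(72) = 44.
Shortage = 84 − 44 = 40.

Shortage = 40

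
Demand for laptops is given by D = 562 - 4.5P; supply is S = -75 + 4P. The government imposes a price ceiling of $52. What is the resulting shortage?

Shortage = 195

Equilibrium price would be P* = 1274/17, so the ceiling at 52 binds.
At P = 52: D = 562 − 4.5(52) = 328, S = -75 + 4(52) = 133.
Shortage = 328 − 133 = 195.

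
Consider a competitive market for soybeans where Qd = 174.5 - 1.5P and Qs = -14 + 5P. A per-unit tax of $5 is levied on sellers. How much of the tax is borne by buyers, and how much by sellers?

Buyers bear 50/13, sellers bear 15/13

Pre-tax equilibrium: P* = 29, Q* = 131.
Tax on sellers shifts supply to Qs = -14 + 5(P − 5) = -39 + 5P.
174.5 - 1.5P = -39 + 5P gives buyer price Pb = 427/13; sellers receive Ps = 427/13 − 5 = 362/13.
New quantity: Q = 174.5 − 1.5(427/13) = 1628/13.
Buyer burden = 427/13 − 29 = 50/13; seller burden = 29 − 362/13 = 15/13.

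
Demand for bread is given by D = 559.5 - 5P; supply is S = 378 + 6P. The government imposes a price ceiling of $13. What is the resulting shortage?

Equilibrium price would be P* = 16.5, so the ceiling at 13 binds.
At P = 13: D = 559.5 − 5(13) = 494.5, S = 378 + 6(13) = 456.
Shortage = 494.5 − 456 = 38.5.

Shortage = 38.5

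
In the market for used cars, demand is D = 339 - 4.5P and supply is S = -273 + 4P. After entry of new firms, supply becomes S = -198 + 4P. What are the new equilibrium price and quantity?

Original equilibrium: P* = 72, Q* = 15.
New equilibrium: 339 - 4.5P = -198 + 4P, so 537 = 8.5P and P' = 1074/17; Q' = 339 − 4.5(1074/17) = 930/17.

P' = 1074/17, Q' = 930/17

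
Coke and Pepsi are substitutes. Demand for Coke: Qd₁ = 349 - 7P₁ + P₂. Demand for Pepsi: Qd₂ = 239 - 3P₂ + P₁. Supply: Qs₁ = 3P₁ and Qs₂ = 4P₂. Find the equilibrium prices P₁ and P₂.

Market 1: 349 - 7P₁ + P₂ = 3P₁ → 10P₁ - P₂ = 349.
Market 2: 7P₂ - P₁ = 239.
Eliminating P₂: 7×(1) + 1×(2) gives 69P₁ = 2682, so P₁ = 894/23.
Back-substitute into (2): P₂ = (239 + 1×894/23) / 7 = 913/23.

P₁ = 894/23, P₂ = 913/23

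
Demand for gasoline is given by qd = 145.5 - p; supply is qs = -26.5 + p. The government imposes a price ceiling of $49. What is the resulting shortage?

Shortage = 74

Equilibrium price would be p* = 86, so the ceiling at 49 binds.
At p = 49: qd = 145.5 − 1(49) = 96.5, qs = -26.5 + 1(49) = 22.5.
Shortage = 96.5 − 22.5 = 74.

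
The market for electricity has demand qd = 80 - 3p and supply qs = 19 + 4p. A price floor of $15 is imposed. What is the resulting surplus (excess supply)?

Surplus = 44

Equilibrium price would be p* = 61/7, so the floor at 15 binds.
At p = 15: qd = 35, qs = 79.
Surplus = 79 − 35 = 44.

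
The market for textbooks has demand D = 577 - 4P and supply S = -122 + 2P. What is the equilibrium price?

P* = 116.5

Set D = S: 577 - 4P = -122 + 2P.
699 = 6P, so P* = 116.5.
Q* = 577 − 4(116.5) = 111.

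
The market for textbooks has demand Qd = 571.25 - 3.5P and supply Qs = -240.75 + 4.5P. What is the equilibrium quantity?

Set Qd = Qs: 571.25 - 3.5P = -240.75 + 4.5P.
812 = 8P, so P* = 101.5.
Q* = 571.25 − 3.5(101.5) = 216.

Q* = 216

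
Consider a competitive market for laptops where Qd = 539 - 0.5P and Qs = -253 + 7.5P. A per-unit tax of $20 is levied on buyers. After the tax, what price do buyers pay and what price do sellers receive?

Buyers pay $117.75, sellers receive $97.75

Pre-tax equilibrium: P* = 99, Q* = 489.5.
Tax on buyers shifts demand to Qd = 539 − 0.5(P + 20) = 529 - 0.5P.
529 - 0.5P = -253 + 7.5P gives seller price Ps = 97.75; buyers pay Pb = 97.75 + 20 = 117.75.
New quantity: Q = 539 − 0.5(117.75) = 480.125.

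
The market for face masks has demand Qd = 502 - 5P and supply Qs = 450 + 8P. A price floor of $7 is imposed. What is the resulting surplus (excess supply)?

Equilibrium price would be P* = 4, so the floor at 7 binds.
At P = 7: Qd = 467, Qs = 506.
Surplus = 506 − 467 = 39.

Surplus = 39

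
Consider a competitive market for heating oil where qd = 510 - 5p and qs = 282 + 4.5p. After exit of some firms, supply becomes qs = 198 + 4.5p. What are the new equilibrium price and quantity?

p' = 624/19, q' = 6570/19

Original equilibrium: p* = 24, q* = 390.
New equilibrium: 510 - 5p = 198 + 4.5p, so 312 = 9.5p and p' = 624/19; q' = 510 − 5(624/19) = 6570/19.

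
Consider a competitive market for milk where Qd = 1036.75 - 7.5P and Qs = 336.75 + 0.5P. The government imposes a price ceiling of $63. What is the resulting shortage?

Shortage = 196

Equilibrium price would be P* = 87.5, so the ceiling at 63 binds.
At P = 63: Qd = 1036.75 − 7.5(63) = 564.25, Qs = 336.75 + 0.5(63) = 368.25.
Shortage = 564.25 − 368.25 = 196.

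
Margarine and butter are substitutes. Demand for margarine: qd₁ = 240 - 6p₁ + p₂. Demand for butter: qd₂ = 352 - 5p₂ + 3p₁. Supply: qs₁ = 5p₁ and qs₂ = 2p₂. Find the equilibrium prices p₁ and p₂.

Market 1: 240 - 6p₁ + p₂ = 5p₁ → 11p₁ - p₂ = 240.
Market 2: 7p₂ - 3p₁ = 352.
Eliminating p₂: 7×(1) + 1×(2) gives 74p₁ = 2032, so p₁ = 1016/37.
Back-substitute into (2): p₂ = (352 + 3×1016/37) / 7 = 2296/37.

p₁ = 1016/37, p₂ = 2296/37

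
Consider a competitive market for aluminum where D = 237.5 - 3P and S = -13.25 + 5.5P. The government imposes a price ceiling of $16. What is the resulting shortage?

Shortage = 114.75

Equilibrium price would be P* = 29.5, so the ceiling at 16 binds.
At P = 16: D = 237.5 − 3(16) = 189.5, S = -13.25 + 5.5(16) = 74.75.
Shortage = 189.5 − 74.75 = 114.75.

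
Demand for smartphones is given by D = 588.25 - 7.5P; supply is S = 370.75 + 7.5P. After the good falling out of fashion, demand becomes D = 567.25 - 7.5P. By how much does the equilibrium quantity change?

ΔQ = -10.5

Original equilibrium: P* = 14.5, Q* = 479.5.
New equilibrium: 567.25 - 7.5P = 370.75 + 7.5P, so 196.5 = 15P and P' = 13.1; Q' = 567.25 − 7.5(13.1) = 469.
Change in quantity: 469 − 479.5 = -10.5.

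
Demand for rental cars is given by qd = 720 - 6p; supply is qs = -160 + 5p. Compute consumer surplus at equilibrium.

Consumer surplus = 4800

Equilibrium: 720 - 6p = -160 + 5p gives p* = 80, q* = 240.
Demand choke price (qd = 0): p = 120.
CS = ½(120 − 80)(240) = 4800.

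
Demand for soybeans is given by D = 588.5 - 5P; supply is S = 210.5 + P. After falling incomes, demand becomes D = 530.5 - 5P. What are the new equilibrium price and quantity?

P' = 160/3, Q' = 1583/6

Original equilibrium: P* = 63, Q* = 273.5.
New equilibrium: 530.5 - 5P = 210.5 + P, so 320 = 6P and P' = 160/3; Q' = 530.5 − 5(160/3) = 1583/6.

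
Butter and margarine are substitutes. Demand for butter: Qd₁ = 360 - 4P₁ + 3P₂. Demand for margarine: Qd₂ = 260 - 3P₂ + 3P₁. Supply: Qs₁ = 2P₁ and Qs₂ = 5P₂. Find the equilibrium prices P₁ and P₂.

Market 1: 360 - 4P₁ + 3P₂ = 2P₁ → 6P₁ - 3P₂ = 360.
Market 2: 8P₂ - 3P₁ = 260.
Eliminating P₂: 8×(1) + 3×(2) gives 39P₁ = 3660, so P₁ = 1220/13.
Back-substitute into (2): P₂ = (260 + 3×1220/13) / 8 = 880/13.

P₁ = 1220/13, P₂ = 880/13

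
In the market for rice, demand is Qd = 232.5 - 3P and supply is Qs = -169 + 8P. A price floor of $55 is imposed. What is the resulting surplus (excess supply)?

Equilibrium price would be P* = 36.5, so the floor at 55 binds.
At P = 55: Qd = 67.5, Qs = 271.
Surplus = 271 − 67.5 = 203.5.

Surplus = 203.5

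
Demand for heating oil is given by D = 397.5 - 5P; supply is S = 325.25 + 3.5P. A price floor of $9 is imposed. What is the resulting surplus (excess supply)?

Equilibrium price would be P* = 8.5, so the floor at 9 binds.
At P = 9: D = 352.5, S = 356.75.
Surplus = 356.75 − 352.5 = 4.25.

Surplus = 4.25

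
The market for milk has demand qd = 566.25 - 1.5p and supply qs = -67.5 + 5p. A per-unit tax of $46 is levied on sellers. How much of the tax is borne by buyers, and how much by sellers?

Buyers bear 460/13, sellers bear 138/13

Pre-tax equilibrium: p* = 97.5, q* = 420.
Tax on sellers shifts supply to qs = -67.5 + 5(p − 46) = -297.5 + 5p.
566.25 - 1.5p = -297.5 + 5p gives buyer price pb = 3455/26; sellers receive ps = 3455/26 − 46 = 2259/26.
New quantity: q = 566.25 − 1.5(3455/26) = 4770/13.
Buyer burden = 3455/26 − 97.5 = 460/13; seller burden = 97.5 − 2259/26 = 138/13.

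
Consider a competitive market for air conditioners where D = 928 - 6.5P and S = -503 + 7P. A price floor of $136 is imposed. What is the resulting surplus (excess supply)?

Equilibrium price would be P* = 106, so the floor at 136 binds.
At P = 136: D = 44, S = 449.
Surplus = 449 − 44 = 405.

Surplus = 405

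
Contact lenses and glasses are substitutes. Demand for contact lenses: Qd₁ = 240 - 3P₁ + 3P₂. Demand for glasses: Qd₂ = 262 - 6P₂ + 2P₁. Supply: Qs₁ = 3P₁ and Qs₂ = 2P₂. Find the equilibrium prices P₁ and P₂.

Market 1: 240 - 3P₁ + 3P₂ = 3P₁ → 6P₁ - 3P₂ = 240.
Market 2: 8P₂ - 2P₁ = 262.
Eliminating P₂: 8×(1) + 3×(2) gives 42P₁ = 2706, so P₁ = 451/7.
Back-substitute into (2): P₂ = (262 + 2×451/7) / 8 = 342/7.

P₁ = 451/7, P₂ = 342/7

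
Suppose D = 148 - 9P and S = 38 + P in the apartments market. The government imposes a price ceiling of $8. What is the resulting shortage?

Shortage = 30

Equilibrium price would be P* = 11, so the ceiling at 8 binds.
At P = 8: D = 148 − 9(8) = 76, S = 38 + 1(8) = 46.
Shortage = 76 − 46 = 30.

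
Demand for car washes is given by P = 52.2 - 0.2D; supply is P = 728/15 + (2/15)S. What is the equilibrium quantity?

Set the two price expressions equal: 52.2 - 0.2Q = 728/15 + (2/15)Q.
11/3 = (1/3)Q, so Q* = 11.
P* = 52.2 − (0.2)(11) = 50.

Q* = 11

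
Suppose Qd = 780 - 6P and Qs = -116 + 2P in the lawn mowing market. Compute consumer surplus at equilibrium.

Equilibrium: 780 - 6P = -116 + 2P gives P* = 112, Q* = 108.
Demand choke price (Qd = 0): P = 130.
CS = ½(130 − 112)(108) = 972.

Consumer surplus = 972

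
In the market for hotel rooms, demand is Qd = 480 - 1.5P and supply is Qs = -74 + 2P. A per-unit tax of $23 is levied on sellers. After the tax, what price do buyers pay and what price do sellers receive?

Pre-tax equilibrium: P* = 1108/7, Q* = 1698/7.
Tax on sellers shifts supply to Qs = -74 + 2(P − 23) = -120 + 2P.
480 - 1.5P = -120 + 2P gives buyer price Pb = 1200/7; sellers receive Ps = 1200/7 − 23 = 1039/7.
New quantity: Q = 480 − 1.5(1200/7) = 1560/7.

Buyers pay 1200/7, sellers receive 1039/7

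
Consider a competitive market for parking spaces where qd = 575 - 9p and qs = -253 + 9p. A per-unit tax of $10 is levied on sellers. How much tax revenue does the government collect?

Pre-tax equilibrium: p* = 46, q* = 161.
Tax on sellers shifts supply to qs = -253 + 9(p − 10) = -343 + 9p.
575 - 9p = -343 + 9p gives buyer price pb = 51; sellers receive ps = 51 − 10 = 41.
New quantity: q = 575 − 9(51) = 116.
Revenue = 10 × 116 = 1160.

Tax revenue = 1160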